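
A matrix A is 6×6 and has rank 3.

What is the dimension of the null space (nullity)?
3

The rank-nullity theorem for an m×n matrix states:
rank(A) + nullity(A) = n (the number of columns).
Here n = 6 and rank(A) = 3, so nullity(A) = 6 - 3 = 3.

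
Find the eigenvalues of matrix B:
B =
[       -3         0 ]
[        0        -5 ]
λ = -5, -3

Solve det(B - λI) = 0. For a 2×2 matrix the characteristic equation is λ² - (trace)λ + det = 0.
trace(B) = a + d = -3 - 5 = -8.
det(B) = a*d - b*c = (-3)*(-5) - (0)*(0) = 15 - 0 = 15.
Characteristic equation: λ² - (-8)λ + (15) = 0.
Discriminant = (-8)² - 4*(15) = 64 - 60 = 4.
λ = (-8 ± √4) / 2 = (-8 ± 2) / 2 = -5, -3.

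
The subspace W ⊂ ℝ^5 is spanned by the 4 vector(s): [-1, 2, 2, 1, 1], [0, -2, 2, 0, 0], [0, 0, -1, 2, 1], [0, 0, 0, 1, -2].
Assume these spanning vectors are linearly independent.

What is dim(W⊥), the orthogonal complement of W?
dim(W⊥) = 1

For any subspace W of ℝ^n, dim(W) + dim(W⊥) = n (the whole-space dimension).
Here the given 4 vectors are linearly independent, so dim(W) = 4.
Thus dim(W⊥) = n - dim(W) = 5 - 4 = 1.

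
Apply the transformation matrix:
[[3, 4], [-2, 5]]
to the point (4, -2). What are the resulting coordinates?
(4, -18)

Matrix multiplication:
[[3, 4], [-2, 5]] × [4, -2]ᵀ
= [3×4 + 4×-2, -2×4 + 5×-2]ᵀ
= [4.0000, -18.0000]ᵀ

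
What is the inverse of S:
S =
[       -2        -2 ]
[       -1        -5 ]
det(S) = 8
S⁻¹ =
[     -5/8       1/4 ]
[      1/8      -1/4 ]

For a 2×2 matrix S = [[a, b], [c, d]] with det(S) ≠ 0, S⁻¹ = (1/det(S)) * [[d, -b], [-c, a]].
det(S) = (-2)*(-5) - (-2)*(-1) = 10 - 2 = 8.
S⁻¹ = (1/8) * [[-5, 2], [1, -2]].
Dividing each entry by 8 and reducing:
S⁻¹ =
[     -5/8       1/4 ]
[      1/8      -1/4 ]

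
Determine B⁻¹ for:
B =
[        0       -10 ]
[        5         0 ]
det(B) = 50
B⁻¹ =
[        0       1/5 ]
[    -1/10         0 ]

For a 2×2 matrix B = [[a, b], [c, d]] with det(B) ≠ 0, B⁻¹ = (1/det(B)) * [[d, -b], [-c, a]].
det(B) = (0)*(0) - (-10)*(5) = 0 + 50 = 50.
B⁻¹ = (1/50) * [[0, 10], [-5, 0]].
Dividing each entry by 50 and reducing:
B⁻¹ =
[        0       1/5 ]
[    -1/10         0 ]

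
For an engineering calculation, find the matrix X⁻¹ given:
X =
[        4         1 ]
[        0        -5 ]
det(X) = -20
X⁻¹ =
[      1/4      1/20 ]
[        0      -1/5 ]

For a 2×2 matrix X = [[a, b], [c, d]] with det(X) ≠ 0, X⁻¹ = (1/det(X)) * [[d, -b], [-c, a]].
det(X) = (4)*(-5) - (1)*(0) = -20 - 0 = -20.
X⁻¹ = (1/-20) * [[-5, -1], [0, 4]].
Dividing each entry by -20 and reducing:
X⁻¹ =
[      1/4      1/20 ]
[        0      -1/5 ]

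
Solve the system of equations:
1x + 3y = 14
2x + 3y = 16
x = 2, y = 4

Use elimination (row reduction):
Equation 1: 1x + 3y = 14.
Equation 2: 2x + 3y = 16.
Multiply Eq1 by 2 and Eq2 by 1: 2x + 6y = 28;  2x + 3y = 16.
Subtract: (-3)y = -12, so y = 4.
Back-substitute into Eq1: 1x + 3*(4) = 14, so x = 2.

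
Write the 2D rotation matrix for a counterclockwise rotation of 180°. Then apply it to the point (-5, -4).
R = [[-1, 0], [0, -1]]; R·(-5, -4) = (5, 4)

Rotation matrix formula: R(θ) = [[cos θ, -sin θ], [sin θ, cos θ]]
For θ = 180°:
cos(180°) = -1
sin(180°) = 0
R = [[-1, 0], [0, -1]]
Apply to (-5, -4): [-1·-5 + (0)·-4, 0·-5 + -1·-4] = (5, 4)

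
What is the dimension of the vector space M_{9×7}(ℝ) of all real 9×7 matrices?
Dimension = 63

A real 9×7 matrix is determined by its 9·7 = 63 independent entries.
A standard basis is {E_ij : 1 ≤ i ≤ 9, 1 ≤ j ≤ 7}, where E_ij has a 1 in position (i, j) and 0 elsewhere — there are 63 such matrices, and they are linearly independent and span M_{9×7}(ℝ).
Therefore dim(M_{9×7}(ℝ)) = 63.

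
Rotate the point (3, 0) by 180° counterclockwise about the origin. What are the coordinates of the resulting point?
(-3, 0)

Rotation matrix R(θ) = [[cos θ, -sin θ], [sin θ, cos θ]]; for θ = 180°:
R = [[-1, 0], [0, -1]]
Result: R × [3, 0]ᵀ = [-1·3 + (0)·0, 0·3 + (-1)·0]ᵀ = (-3, 0)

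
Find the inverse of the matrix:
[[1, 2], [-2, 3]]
[[3/7, -2/7], [2/7, 1/7]]

For [[a,b],[c,d]], inverse = (1/det)·[[d,-b],[-c,a]]
det = 1·3 - 2·-2 = 7
Inverse = (1/7)·[[3, -2], [2, 1]]
        = [[3/7, -2/7], [2/7, 1/7]]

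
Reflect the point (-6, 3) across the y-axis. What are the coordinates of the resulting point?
(6, 3)

Reflection across y-axis: (-6, 3) → (6, 3)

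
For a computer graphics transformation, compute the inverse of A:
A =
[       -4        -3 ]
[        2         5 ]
det(A) = -14
A⁻¹ =
[    -5/14     -3/14 ]
[      1/7       2/7 ]

For a 2×2 matrix A = [[a, b], [c, d]] with det(A) ≠ 0, A⁻¹ = (1/det(A)) * [[d, -b], [-c, a]].
det(A) = (-4)*(5) - (-3)*(2) = -20 + 6 = -14.
A⁻¹ = (1/-14) * [[5, 3], [-2, -4]].
Dividing each entry by -14 and reducing:
A⁻¹ =
[    -5/14     -3/14 ]
[      1/7       2/7 ]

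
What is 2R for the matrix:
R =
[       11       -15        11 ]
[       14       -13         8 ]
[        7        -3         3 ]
2R =
[       22       -30        22 ]
[       28       -26        16 ]
[       14        -6         6 ]

Scalar multiplication is elementwise: (2R)[i][j] = 2 * R[i][j].
  (2R)[0][0] = 2 * (11) = 22
  (2R)[0][1] = 2 * (-15) = -30
  (2R)[0][2] = 2 * (11) = 22
  (2R)[1][0] = 2 * (14) = 28
  (2R)[1][1] = 2 * (-13) = -26
  (2R)[1][2] = 2 * (8) = 16
  (2R)[2][0] = 2 * (7) = 14
  (2R)[2][1] = 2 * (-3) = -6
  (2R)[2][2] = 2 * (3) = 6
2R =
[       22       -30        22 ]
[       28       -26        16 ]
[       14        -6         6 ]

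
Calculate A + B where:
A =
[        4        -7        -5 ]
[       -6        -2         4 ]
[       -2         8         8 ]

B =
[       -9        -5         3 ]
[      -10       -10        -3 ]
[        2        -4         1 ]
A + B =
[       -5       -12        -2 ]
[      -16       -12         1 ]
[        0         4         9 ]

Matrix addition is elementwise: (A+B)[i][j] = A[i][j] + B[i][j].
  (A+B)[0][0] = (4) + (-9) = -5
  (A+B)[0][1] = (-7) + (-5) = -12
  (A+B)[0][2] = (-5) + (3) = -2
  (A+B)[1][0] = (-6) + (-10) = -16
  (A+B)[1][1] = (-2) + (-10) = -12
  (A+B)[1][2] = (4) + (-3) = 1
  (A+B)[2][0] = (-2) + (2) = 0
  (A+B)[2][1] = (8) + (-4) = 4
  (A+B)[2][2] = (8) + (1) = 9
A + B =
[       -5       -12        -2 ]
[      -16       -12         1 ]
[        0         4         9 ]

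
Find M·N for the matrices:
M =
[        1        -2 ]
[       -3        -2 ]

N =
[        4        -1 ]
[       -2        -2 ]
MN =
[        8         3 ]
[       -8         7 ]

Matrix multiplication: (MN)[i][j] = sum over k of M[i][k] * N[k][j].
  (MN)[0][0] = (1)*(4) + (-2)*(-2) = 8
  (MN)[0][1] = (1)*(-1) + (-2)*(-2) = 3
  (MN)[1][0] = (-3)*(4) + (-2)*(-2) = -8
  (MN)[1][1] = (-3)*(-1) + (-2)*(-2) = 7
MN =
[        8         3 ]
[       -8         7 ]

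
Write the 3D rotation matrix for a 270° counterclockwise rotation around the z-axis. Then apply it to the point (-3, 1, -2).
R = [[0, 1, 0], [-1, 0, 0], [0, 0, 1]]; R·(-3, 1, -2) = (1, 3, -2)

Rotation matrix for 270° around z-axis:
cos(270°) = 0, sin(270°) = -1
R = [[0, 1, 0], [-1, 0, 0], [0, 0, 1]]
Apply to (-3, 1, -2): R·[-3, 1, -2]ᵀ = (1, 3, -2)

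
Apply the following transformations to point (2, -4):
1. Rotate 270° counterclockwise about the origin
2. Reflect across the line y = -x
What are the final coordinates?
(2, 4)

Step 1: Rotate 270° → (-4, -2)
Step 2: Reflect across the line y = -x → (2, 4)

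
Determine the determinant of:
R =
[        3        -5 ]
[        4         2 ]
det(R) = 26

For a 2×2 matrix [[a, b], [c, d]], det = a*d - b*c.
det(R) = (3)*(2) - (-5)*(4) = 6 + 20 = 26.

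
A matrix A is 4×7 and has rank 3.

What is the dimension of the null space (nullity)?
4

The rank-nullity theorem for an m×n matrix states:
rank(A) + nullity(A) = n (the number of columns).
Here n = 7 and rank(A) = 3, so nullity(A) = 7 - 3 = 4.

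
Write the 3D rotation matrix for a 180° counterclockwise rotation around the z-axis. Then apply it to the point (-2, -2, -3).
R = [[-1, 0, 0], [0, -1, 0], [0, 0, 1]]; R·(-2, -2, -3) = (2, 2, -3)

Rotation matrix for 180° around z-axis:
cos(180°) = -1, sin(180°) = 0
R = [[-1, 0, 0], [0, -1, 0], [0, 0, 1]]
Apply to (-2, -2, -3): R·[-2, -2, -3]ᵀ = (2, 2, -3)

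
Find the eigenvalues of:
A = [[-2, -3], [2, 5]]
λ = -1, 4

Solve det(A - λI) = 0. For a 2×2 matrix this is λ² - (trace)λ + det = 0.
trace(A) = -2 + 5 = 3.
det(A) = (-2)*(5) - (-3)*(2) = -10 + 6 = -4.
Characteristic equation: λ² - (3)λ + (-4) = 0.
Discriminant: (3)² - 4*(-4) = 9 + 16 = 25.
Roots: λ = (3 ± √25) / 2 = -1, 4.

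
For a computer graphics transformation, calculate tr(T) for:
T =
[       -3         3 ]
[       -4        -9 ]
tr(T) = -3 - 9 = -12

The trace of a square matrix is the sum of its diagonal entries.
Diagonal entries of T: T[0][0] = -3, T[1][1] = -9.
tr(T) = -3 - 9 = -12.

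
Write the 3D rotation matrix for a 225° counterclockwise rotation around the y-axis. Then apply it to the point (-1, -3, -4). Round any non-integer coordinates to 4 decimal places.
R = [[-√2/2, 0, -√2/2], [0, 1, 0], [√2/2, 0, -√2/2]]; R·(-1, -3, -4) = (3.5355, -3.0000, 2.1213)

Rotation matrix for 225° around y-axis:
cos(225°) = -√2/2, sin(225°) = -√2/2
R = [[-√2/2, 0, -√2/2], [0, 1, 0], [√2/2, 0, -√2/2]]
Apply to (-1, -3, -4): R·[-1, -3, -4]ᵀ = (3.5355, -3.0000, 2.1213)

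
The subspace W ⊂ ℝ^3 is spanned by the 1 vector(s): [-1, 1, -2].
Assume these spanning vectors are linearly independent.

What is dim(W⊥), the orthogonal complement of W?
dim(W⊥) = 2

For any subspace W of ℝ^n, dim(W) + dim(W⊥) = n (the whole-space dimension).
Here the given 1 vectors are linearly independent, so dim(W) = 1.
Thus dim(W⊥) = n - dim(W) = 3 - 1 = 2.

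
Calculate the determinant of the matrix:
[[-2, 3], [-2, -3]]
12

For a 2×2 matrix [[a, b], [c, d]], det = ad - bc
det = (-2)(-3) - (3)(-2) = 6 - -6 = 12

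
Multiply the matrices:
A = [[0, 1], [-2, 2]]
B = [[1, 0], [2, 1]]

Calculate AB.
[[2, 1], [2, 2]]

Each entry (i,j) of AB = sum over k of A[i][k]*B[k][j].
(AB)[0][0] = (0)*(1) + (1)*(2) = 2
(AB)[0][1] = (0)*(0) + (1)*(1) = 1
(AB)[1][0] = (-2)*(1) + (2)*(2) = 2
(AB)[1][1] = (-2)*(0) + (2)*(1) = 2
AB = [[2, 1], [2, 2]]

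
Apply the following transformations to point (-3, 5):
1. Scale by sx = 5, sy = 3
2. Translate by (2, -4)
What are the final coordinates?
(-13, 11)

Step 1: Scale (-3, 5) by (sx, sy) = (5, 3) → (-15, 15)
Step 2: Translate by (2, -4) → (-13, 11)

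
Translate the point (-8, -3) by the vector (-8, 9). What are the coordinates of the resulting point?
(-16, 6)

Translation by (-8, 9):
x' = -8 + -8 = -16
y' = -3 + 9 = 6
Homogeneous matrix: [[1, 0, -8], [0, 1, 9], [0, 0, 1]]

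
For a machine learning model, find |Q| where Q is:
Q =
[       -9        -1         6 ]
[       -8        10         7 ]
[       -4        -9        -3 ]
det(Q) = 427

Expand along row 0 (cofactor expansion): det(Q) = a*(e*i - f*h) - b*(d*i - f*g) + c*(d*h - e*g), where the 3×3 is [[a, b, c], [d, e, f], [g, h, i]].
Minor M_00 = (10)*(-3) - (7)*(-9) = -30 + 63 = 33.
Minor M_01 = (-8)*(-3) - (7)*(-4) = 24 + 28 = 52.
Minor M_02 = (-8)*(-9) - (10)*(-4) = 72 + 40 = 112.
det(Q) = (-9)*(33) - (-1)*(52) + (6)*(112) = -297 + 52 + 672 = 427.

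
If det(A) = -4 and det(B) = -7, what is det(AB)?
28

Use the multiplicative property of determinants: det(AB) = det(A)*det(B).
det(AB) = (-4)*(-7) = 28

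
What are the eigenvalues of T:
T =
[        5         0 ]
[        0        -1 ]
λ = -1, 5

Solve det(T - λI) = 0. For a 2×2 matrix the characteristic equation is λ² - (trace)λ + det = 0.
trace(T) = a + d = 5 - 1 = 4.
det(T) = a*d - b*c = (5)*(-1) - (0)*(0) = -5 - 0 = -5.
Characteristic equation: λ² - (4)λ + (-5) = 0.
Discriminant = (4)² - 4*(-5) = 16 + 20 = 36.
λ = (4 ± √36) / 2 = (4 ± 6) / 2 = -1, 5.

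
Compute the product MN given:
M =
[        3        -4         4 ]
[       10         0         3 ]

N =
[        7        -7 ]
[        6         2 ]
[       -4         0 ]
MN =
[      -19       -29 ]
[       58       -70 ]

Matrix multiplication: (MN)[i][j] = sum over k of M[i][k] * N[k][j].
  (MN)[0][0] = (3)*(7) + (-4)*(6) + (4)*(-4) = -19
  (MN)[0][1] = (3)*(-7) + (-4)*(2) + (4)*(0) = -29
  (MN)[1][0] = (10)*(7) + (0)*(6) + (3)*(-4) = 58
  (MN)[1][1] = (10)*(-7) + (0)*(2) + (3)*(0) = -70
MN =
[      -19       -29 ]
[       58       -70 ]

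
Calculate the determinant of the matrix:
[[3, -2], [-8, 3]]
-7

For a 2×2 matrix [[a, b], [c, d]], det = ad - bc
det = (3)(3) - (-2)(-8) = 9 - 16 = -7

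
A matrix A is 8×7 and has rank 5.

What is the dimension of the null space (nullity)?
2

The rank-nullity theorem for an m×n matrix states:
rank(A) + nullity(A) = n (the number of columns).
Here n = 7 and rank(A) = 5, so nullity(A) = 7 - 5 = 2.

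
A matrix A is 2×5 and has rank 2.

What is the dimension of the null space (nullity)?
3

The rank-nullity theorem for an m×n matrix states:
rank(A) + nullity(A) = n (the number of columns).
Here n = 5 and rank(A) = 2, so nullity(A) = 5 - 2 = 3.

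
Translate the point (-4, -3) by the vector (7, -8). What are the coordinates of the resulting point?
(3, -11)

Translation by (7, -8):
x' = -4 + 7 = 3
y' = -3 + -8 = -11
Homogeneous matrix: [[1, 0, 7], [0, 1, -8], [0, 0, 1]]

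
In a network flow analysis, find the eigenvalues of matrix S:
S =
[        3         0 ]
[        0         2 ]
λ = 2, 3

Solve det(S - λI) = 0. For a 2×2 matrix the characteristic equation is λ² - (trace)λ + det = 0.
trace(S) = a + d = 3 + 2 = 5.
det(S) = a*d - b*c = (3)*(2) - (0)*(0) = 6 - 0 = 6.
Characteristic equation: λ² - (5)λ + (6) = 0.
Discriminant = (5)² - 4*(6) = 25 - 24 = 1.
λ = (5 ± √1) / 2 = (5 ± 1) / 2 = 2, 3.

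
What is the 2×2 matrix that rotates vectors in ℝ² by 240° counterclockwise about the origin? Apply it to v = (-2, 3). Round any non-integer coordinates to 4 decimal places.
R = [[-1/2, √3/2], [-√3/2, -1/2]]; R·v = (3.5981, 0.2321)

A counterclockwise rotation by angle θ in ℝ² has matrix R(θ) = [[cos θ, -sin θ], [sin θ, cos θ]].
For θ = 240°: cos θ = -1/2, sin θ = -√3/2.
R(240°) = [[-1/2, √3/2], [-√3/2, -1/2]].
R·v = [-1/2·-2 + (√3/2)·3, -√3/2·-2 + -1/2·3] = (3.5981, 0.2321).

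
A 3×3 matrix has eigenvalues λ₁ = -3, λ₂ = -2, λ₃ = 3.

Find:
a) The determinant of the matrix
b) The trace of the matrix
det = 18, trace = -2

Two standard eigenvalue identities:
- det(A) equals the product of the eigenvalues (counted with multiplicity).
- trace(A) equals the sum of the eigenvalues.
det(A) = (-3)*(-2)*(3) = 18.
trace(A) = -3 - 2 + 3 = -2.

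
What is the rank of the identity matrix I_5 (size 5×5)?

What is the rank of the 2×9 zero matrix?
rank(I_5) = 5, rank(0) = 0

The identity I_5 has 5 columns that are the standard basis vectors e_1, …, e_5. These are linearly independent, so all 5 columns are pivots and rank(I_5) = 5.
The 2×9 zero matrix has every entry zero, so every row is the zero row and there are no pivots; rank(0) = 0.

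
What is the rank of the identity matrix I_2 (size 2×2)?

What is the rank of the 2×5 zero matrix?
rank(I_2) = 2, rank(0) = 0

The identity I_2 has 2 columns that are the standard basis vectors e_1, …, e_2. These are linearly independent, so all 2 columns are pivots and rank(I_2) = 2.
The 2×5 zero matrix has every entry zero, so every row is the zero row and there are no pivots; rank(0) = 0.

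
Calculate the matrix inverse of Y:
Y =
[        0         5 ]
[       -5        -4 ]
det(Y) = 25
Y⁻¹ =
[    -4/25      -1/5 ]
[      1/5         0 ]

For a 2×2 matrix Y = [[a, b], [c, d]] with det(Y) ≠ 0, Y⁻¹ = (1/det(Y)) * [[d, -b], [-c, a]].
det(Y) = (0)*(-4) - (5)*(-5) = 0 + 25 = 25.
Y⁻¹ = (1/25) * [[-4, -5], [5, 0]].
Dividing each entry by 25 and reducing:
Y⁻¹ =
[    -4/25      -1/5 ]
[      1/5         0 ]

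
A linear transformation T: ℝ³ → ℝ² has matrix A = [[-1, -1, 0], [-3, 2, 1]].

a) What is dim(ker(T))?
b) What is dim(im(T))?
dim(ker) = 1, dim(im) = 2

The two rows are not scalar multiples of one another (no single k satisfies row 2 = k × row 1), so they are linearly independent.
Thus rank(A) = 2.
dim(im(T)) = rank(A) = 2.
By the rank-nullity theorem applied to T: ℝ³ → ℝ², rank(A) + nullity(A) = 3 (the domain dimension), so dim(ker(T)) = 3 - 2 = 1.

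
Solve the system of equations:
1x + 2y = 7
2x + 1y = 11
x = 5, y = 1

Use elimination (row reduction):
Equation 1: 1x + 2y = 7.
Equation 2: 2x + 1y = 11.
Multiply Eq1 by 2 and Eq2 by 1: 2x + 4y = 14;  2x + 1y = 11.
Subtract: (-3)y = -3, so y = 1.
Back-substitute into Eq1: 1x + 2*(1) = 7, so x = 5.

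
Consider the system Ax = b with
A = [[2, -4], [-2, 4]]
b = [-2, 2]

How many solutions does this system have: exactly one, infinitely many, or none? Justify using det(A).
Infinitely many solutions

det(A) = (2)*(4) - (-4)*(-2) = 0, so A is singular (column 2 is -2 times column 1).
b = [-2, 2] = -1 * column 1 of A, so b lies in the column space of A.
A singular matrix whose right-hand side is in its column space gives a 1-parameter family of solutions — infinitely many.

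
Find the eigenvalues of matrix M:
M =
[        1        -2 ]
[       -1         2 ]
λ = 0, 3

Solve det(M - λI) = 0. For a 2×2 matrix the characteristic equation is λ² - (trace)λ + det = 0.
trace(M) = a + d = 1 + 2 = 3.
det(M) = a*d - b*c = (1)*(2) - (-2)*(-1) = 2 - 2 = 0.
Characteristic equation: λ² - (3)λ + (0) = 0.
Discriminant = (3)² - 4*(0) = 9 - 0 = 9.
λ = (3 ± √9) / 2 = (3 ± 3) / 2 = 0, 3.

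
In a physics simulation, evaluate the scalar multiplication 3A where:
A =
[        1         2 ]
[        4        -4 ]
3A =
[        3         6 ]
[       12       -12 ]

Scalar multiplication is elementwise: (3A)[i][j] = 3 * A[i][j].
  (3A)[0][0] = 3 * (1) = 3
  (3A)[0][1] = 3 * (2) = 6
  (3A)[1][0] = 3 * (4) = 12
  (3A)[1][1] = 3 * (-4) = -12
3A =
[        3         6 ]
[       12       -12 ]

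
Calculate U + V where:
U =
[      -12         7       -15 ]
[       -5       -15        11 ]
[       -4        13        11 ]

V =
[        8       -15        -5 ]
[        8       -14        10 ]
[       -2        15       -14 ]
U + V =
[       -4        -8       -20 ]
[        3       -29        21 ]
[       -6        28        -3 ]

Matrix addition is elementwise: (U+V)[i][j] = U[i][j] + V[i][j].
  (U+V)[0][0] = (-12) + (8) = -4
  (U+V)[0][1] = (7) + (-15) = -8
  (U+V)[0][2] = (-15) + (-5) = -20
  (U+V)[1][0] = (-5) + (8) = 3
  (U+V)[1][1] = (-15) + (-14) = -29
  (U+V)[1][2] = (11) + (10) = 21
  (U+V)[2][0] = (-4) + (-2) = -6
  (U+V)[2][1] = (13) + (15) = 28
  (U+V)[2][2] = (11) + (-14) = -3
U + V =
[       -4        -8       -20 ]
[        3       -29        21 ]
[       -6        28        -3 ]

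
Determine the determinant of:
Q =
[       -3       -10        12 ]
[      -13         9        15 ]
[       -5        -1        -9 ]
det(Q) = 2814

Expand along row 0 (cofactor expansion): det(Q) = a*(e*i - f*h) - b*(d*i - f*g) + c*(d*h - e*g), where the 3×3 is [[a, b, c], [d, e, f], [g, h, i]].
Minor M_00 = (9)*(-9) - (15)*(-1) = -81 + 15 = -66.
Minor M_01 = (-13)*(-9) - (15)*(-5) = 117 + 75 = 192.
Minor M_02 = (-13)*(-1) - (9)*(-5) = 13 + 45 = 58.
det(Q) = (-3)*(-66) - (-10)*(192) + (12)*(58) = 198 + 1920 + 696 = 2814.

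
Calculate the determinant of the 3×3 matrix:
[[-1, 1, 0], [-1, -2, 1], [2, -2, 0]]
0

Expansion along first row:
det = -1·det([[-2,1],[-2,0]]) - 1·det([[-1,1],[2,0]]) + 0·det([[-1,-2],[2,-2]])
    = -1·(-2·0 - 1·-2) - 1·(-1·0 - 1·2) + 0·(-1·-2 - -2·2)
    = -1·2 - 1·-2 + 0·6
    = -2 + 2 + 0 = 0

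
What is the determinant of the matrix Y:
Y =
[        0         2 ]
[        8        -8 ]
det(Y) = -16

For a 2×2 matrix [[a, b], [c, d]], det = a*d - b*c.
det(Y) = (0)*(-8) - (2)*(8) = 0 - 16 = -16.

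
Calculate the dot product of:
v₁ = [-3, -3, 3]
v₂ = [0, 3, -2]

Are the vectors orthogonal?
-15, No

The dot product is the sum of products of corresponding components.
v₁·v₂ = (-3)*(0) + (-3)*(3) + (3)*(-2) = 0 - 9 - 6 = -15.
Two vectors are orthogonal iff their dot product is 0; here the dot product is -15, so the vectors are not orthogonal.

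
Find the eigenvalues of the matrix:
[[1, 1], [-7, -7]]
λ = -6 and λ = 0

Characteristic equation: det(A - λI) = 0
λ² - (trace)λ + (det) = 0
λ² - (-6)λ + (0) = 0
λ² + 6λ + 0 = 0
Solving: λ = -6, 0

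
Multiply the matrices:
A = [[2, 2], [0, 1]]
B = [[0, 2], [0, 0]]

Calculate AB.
[[0, 4], [0, 0]]

Each entry (i,j) of AB = sum over k of A[i][k]*B[k][j].
(AB)[0][0] = (2)*(0) + (2)*(0) = 0
(AB)[0][1] = (2)*(2) + (2)*(0) = 4
(AB)[1][0] = (0)*(0) + (1)*(0) = 0
(AB)[1][1] = (0)*(2) + (1)*(0) = 0
AB = [[0, 4], [0, 0]]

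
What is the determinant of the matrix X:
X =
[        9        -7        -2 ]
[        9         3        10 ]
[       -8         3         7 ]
det(X) = 818

Expand along row 0 (cofactor expansion): det(X) = a*(e*i - f*h) - b*(d*i - f*g) + c*(d*h - e*g), where the 3×3 is [[a, b, c], [d, e, f], [g, h, i]].
Minor M_00 = (3)*(7) - (10)*(3) = 21 - 30 = -9.
Minor M_01 = (9)*(7) - (10)*(-8) = 63 + 80 = 143.
Minor M_02 = (9)*(3) - (3)*(-8) = 27 + 24 = 51.
det(X) = (9)*(-9) - (-7)*(143) + (-2)*(51) = -81 + 1001 - 102 = 818.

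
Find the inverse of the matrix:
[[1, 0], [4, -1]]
[[1, 0], [4, -1]]

For [[a,b],[c,d]], inverse = (1/det)·[[d,-b],[-c,a]]
det = 1·-1 - 0·4 = -1
Inverse = (1/-1)·[[-1, 0], [-4, 1]]
        = [[1, 0], [4, -1]]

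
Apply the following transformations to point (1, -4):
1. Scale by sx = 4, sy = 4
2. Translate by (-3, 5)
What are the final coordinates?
(1, -11)

Step 1: Scale (1, -4) by (sx, sy) = (4, 4) → (4, -16)
Step 2: Translate by (-3, 5) → (1, -11)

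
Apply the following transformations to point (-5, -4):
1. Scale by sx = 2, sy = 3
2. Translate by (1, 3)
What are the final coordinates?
(-9, -9)

Step 1: Scale (-5, -4) by (sx, sy) = (2, 3) → (-10, -12)
Step 2: Translate by (1, 3) → (-9, -9)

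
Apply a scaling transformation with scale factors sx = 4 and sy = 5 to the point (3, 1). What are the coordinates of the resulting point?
(12, 5)

Scaling matrix:
[[4, 0], [0, 5]]
Result: (3 × 4, 1 × 5) = (12, 5)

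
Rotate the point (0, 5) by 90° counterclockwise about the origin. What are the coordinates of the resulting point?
(-5, 0)

Rotation matrix R(θ) = [[cos θ, -sin θ], [sin θ, cos θ]]; for θ = 90°:
R = [[0, -1], [1, 0]]
Result: R × [0, 5]ᵀ = [0·0 + (-1)·5, 1·0 + (0)·5]ᵀ = (-5, 0)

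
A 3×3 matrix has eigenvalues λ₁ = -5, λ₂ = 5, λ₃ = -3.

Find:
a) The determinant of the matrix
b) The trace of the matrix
det = 75, trace = -3

Two standard eigenvalue identities:
- det(A) equals the product of the eigenvalues (counted with multiplicity).
- trace(A) equals the sum of the eigenvalues.
det(A) = (-5)*(5)*(-3) = 75.
trace(A) = -5 + 5 - 3 = -3.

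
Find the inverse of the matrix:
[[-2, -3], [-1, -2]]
[[-2, 3], [1, -2]]

For [[a,b],[c,d]], inverse = (1/det)·[[d,-b],[-c,a]]
det = -2·-2 - -3·-1 = 1
Inverse = (1/1)·[[-2, 3], [1, -2]]
        = [[-2, 3], [1, -2]]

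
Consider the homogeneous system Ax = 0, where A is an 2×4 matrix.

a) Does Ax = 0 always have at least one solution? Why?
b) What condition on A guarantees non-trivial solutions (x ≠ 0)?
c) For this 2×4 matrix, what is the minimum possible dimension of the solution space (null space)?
a) Yes, x = 0 is always a solution. b) When A has linearly dependent columns (rank < n). c) Minimum nullity = 2.

a) x = 0 satisfies A·0 = 0, so the zero vector is always a solution.
b) Non-trivial solutions exist iff the columns of A are linearly dependent, equivalently rank(A) < n (the number of columns).
c) By rank-nullity, rank(A) + nullity(A) = n = 4. Since A has only 2 rows, rank(A) ≤ 2, so nullity(A) ≥ 4 - 2 = 2.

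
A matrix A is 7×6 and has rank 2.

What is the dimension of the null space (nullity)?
4

The rank-nullity theorem for an m×n matrix states:
rank(A) + nullity(A) = n (the number of columns).
Here n = 6 and rank(A) = 2, so nullity(A) = 6 - 2 = 4.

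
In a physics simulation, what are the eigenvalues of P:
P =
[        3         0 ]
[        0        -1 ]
λ = -1, 3

Solve det(P - λI) = 0. For a 2×2 matrix the characteristic equation is λ² - (trace)λ + det = 0.
trace(P) = a + d = 3 - 1 = 2.
det(P) = a*d - b*c = (3)*(-1) - (0)*(0) = -3 - 0 = -3.
Characteristic equation: λ² - (2)λ + (-3) = 0.
Discriminant = (2)² - 4*(-3) = 4 + 12 = 16.
λ = (2 ± √16) / 2 = (2 ± 4) / 2 = -1, 3.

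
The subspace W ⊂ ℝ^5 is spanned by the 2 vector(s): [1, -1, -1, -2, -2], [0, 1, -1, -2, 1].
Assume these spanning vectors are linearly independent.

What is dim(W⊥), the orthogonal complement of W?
dim(W⊥) = 3

For any subspace W of ℝ^n, dim(W) + dim(W⊥) = n (the whole-space dimension).
Here the given 2 vectors are linearly independent, so dim(W) = 2.
Thus dim(W⊥) = n - dim(W) = 5 - 2 = 3.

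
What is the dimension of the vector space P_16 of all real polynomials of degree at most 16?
Dimension = 17

A polynomial of degree at most 16 can be written as a₀ + a₁x + a₂x² + … + a_16x^16, with 17 free coefficients a₀, …, a_16.
The set {1, x, x², …, x^16} is a basis: it spans P_16 (every such polynomial is a linear combination of these) and is linearly independent (a polynomial is zero iff all its coefficients are zero).
Therefore dim(P_16) = 16 + 1 = 17.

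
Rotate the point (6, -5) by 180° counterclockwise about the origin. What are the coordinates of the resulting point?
(-6, 5)

Rotation matrix R(θ) = [[cos θ, -sin θ], [sin θ, cos θ]]; for θ = 180°:
R = [[-1, 0], [0, -1]]
Result: R × [6, -5]ᵀ = [-1·6 + (0)·-5, 0·6 + (-1)·-5]ᵀ = (-6, 5)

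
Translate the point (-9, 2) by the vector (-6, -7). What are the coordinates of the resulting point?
(-15, -5)

Translation by (-6, -7):
x' = -9 + -6 = -15
y' = 2 + -7 = -5
Homogeneous matrix: [[1, 0, -6], [0, 1, -7], [0, 0, 1]]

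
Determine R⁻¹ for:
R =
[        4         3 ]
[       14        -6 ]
det(R) = -66
R⁻¹ =
[     1/11      1/22 ]
[     7/33     -2/33 ]

For a 2×2 matrix R = [[a, b], [c, d]] with det(R) ≠ 0, R⁻¹ = (1/det(R)) * [[d, -b], [-c, a]].
det(R) = (4)*(-6) - (3)*(14) = -24 - 42 = -66.
R⁻¹ = (1/-66) * [[-6, -3], [-14, 4]].
Dividing each entry by -66 and reducing:
R⁻¹ =
[     1/11      1/22 ]
[     7/33     -2/33 ]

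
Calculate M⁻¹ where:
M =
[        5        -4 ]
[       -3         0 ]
det(M) = -12
M⁻¹ =
[        0      -1/3 ]
[     -1/4     -5/12 ]

For a 2×2 matrix M = [[a, b], [c, d]] with det(M) ≠ 0, M⁻¹ = (1/det(M)) * [[d, -b], [-c, a]].
det(M) = (5)*(0) - (-4)*(-3) = 0 - 12 = -12.
M⁻¹ = (1/-12) * [[0, 4], [3, 5]].
Dividing each entry by -12 and reducing:
M⁻¹ =
[        0      -1/3 ]
[     -1/4     -5/12 ]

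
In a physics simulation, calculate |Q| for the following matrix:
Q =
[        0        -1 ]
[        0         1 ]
det(Q) = 0

For a 2×2 matrix [[a, b], [c, d]], det = a*d - b*c.
det(Q) = (0)*(1) - (-1)*(0) = 0 - 0 = 0.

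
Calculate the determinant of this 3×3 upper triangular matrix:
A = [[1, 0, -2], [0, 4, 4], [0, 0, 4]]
16

The determinant of a triangular matrix is the product of its diagonal entries (the off-diagonal entries above the diagonal do not affect it).
det(A) = (1) * (4) * (4) = 16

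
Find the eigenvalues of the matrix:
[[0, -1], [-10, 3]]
λ = -2 and λ = 5

Characteristic equation: det(A - λI) = 0
λ² - (trace)λ + (det) = 0
λ² - (3)λ + (-10) = 0
λ² - 3λ - 10 = 0
Solving: λ = -2, 5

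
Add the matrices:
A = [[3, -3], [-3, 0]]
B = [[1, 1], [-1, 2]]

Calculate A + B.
[[4, -2], [-4, 2]]

Add corresponding elements:
(3)+(1)=4
(-3)+(1)=-2
(-3)+(-1)=-4
(0)+(2)=2
A + B = [[4, -2], [-4, 2]]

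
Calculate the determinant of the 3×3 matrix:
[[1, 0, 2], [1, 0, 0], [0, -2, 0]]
-4

Expansion along first row:
det = 1·det([[0,0],[-2,0]]) - 0·det([[1,0],[0,0]]) + 2·det([[1,0],[0,-2]])
    = 1·(0·0 - 0·-2) - 0·(1·0 - 0·0) + 2·(1·-2 - 0·0)
    = 1·0 - 0·0 + 2·-2
    = 0 + 0 + -4 = -4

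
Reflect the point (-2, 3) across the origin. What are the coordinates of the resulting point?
(2, -3)

Reflection across origin: (-2, 3) → (2, -3)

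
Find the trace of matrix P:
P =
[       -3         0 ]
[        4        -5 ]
tr(P) = -3 - 5 = -8

The trace of a square matrix is the sum of its diagonal entries.
Diagonal entries of P: P[0][0] = -3, P[1][1] = -5.
tr(P) = -3 - 5 = -8.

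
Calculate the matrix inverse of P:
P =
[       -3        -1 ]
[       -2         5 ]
det(P) = -17
P⁻¹ =
[    -5/17     -1/17 ]
[    -2/17      3/17 ]

For a 2×2 matrix P = [[a, b], [c, d]] with det(P) ≠ 0, P⁻¹ = (1/det(P)) * [[d, -b], [-c, a]].
det(P) = (-3)*(5) - (-1)*(-2) = -15 - 2 = -17.
P⁻¹ = (1/-17) * [[5, 1], [2, -3]].
Dividing each entry by -17 and reducing:
P⁻¹ =
[    -5/17     -1/17 ]
[    -2/17      3/17 ]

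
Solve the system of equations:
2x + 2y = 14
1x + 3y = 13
x = 4, y = 3

Use elimination (row reduction):
Equation 1: 2x + 2y = 14.
Equation 2: 1x + 3y = 13.
Multiply Eq1 by 1 and Eq2 by 2: 2x + 2y = 14;  2x + 6y = 26.
Subtract: (4)y = 12, so y = 3.
Back-substitute into Eq1: 2x + 2*(3) = 14, so x = 4.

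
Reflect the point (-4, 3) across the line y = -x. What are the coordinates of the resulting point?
(-3, 4)

Reflection across line y = -x: (-4, 3) → (-3, 4)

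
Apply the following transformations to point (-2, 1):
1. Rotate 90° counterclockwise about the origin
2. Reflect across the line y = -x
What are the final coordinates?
(2, 1)

Step 1: Rotate 90° → (-1, -2)
Step 2: Reflect across the line y = -x → (2, 1)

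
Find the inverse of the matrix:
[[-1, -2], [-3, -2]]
[[1/2, -1/2], [-3/4, 1/4]]

For [[a,b],[c,d]], inverse = (1/det)·[[d,-b],[-c,a]]
det = -1·-2 - -2·-3 = -4
Inverse = (1/-4)·[[-2, 2], [3, -1]]
        = [[1/2, -1/2], [-3/4, 1/4]]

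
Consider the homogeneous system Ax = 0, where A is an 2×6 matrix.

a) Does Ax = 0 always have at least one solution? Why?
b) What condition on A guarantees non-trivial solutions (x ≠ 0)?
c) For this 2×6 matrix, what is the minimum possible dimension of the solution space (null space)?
a) Yes, x = 0 is always a solution. b) When A has linearly dependent columns (rank < n). c) Minimum nullity = 4.

a) x = 0 satisfies A·0 = 0, so the zero vector is always a solution.
b) Non-trivial solutions exist iff the columns of A are linearly dependent, equivalently rank(A) < n (the number of columns).
c) By rank-nullity, rank(A) + nullity(A) = n = 6. Since A has only 2 rows, rank(A) ≤ 2, so nullity(A) ≥ 6 - 2 = 4.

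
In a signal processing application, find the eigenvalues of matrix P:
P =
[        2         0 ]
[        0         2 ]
λ = 2, 2

Solve det(P - λI) = 0. For a 2×2 matrix the characteristic equation is λ² - (trace)λ + det = 0.
trace(P) = a + d = 2 + 2 = 4.
det(P) = a*d - b*c = (2)*(2) - (0)*(0) = 4 - 0 = 4.
Characteristic equation: λ² - (4)λ + (4) = 0.
Discriminant = (4)² - 4*(4) = 16 - 16 = 0.
λ = (4 ± √0) / 2 = (4 ± 0) / 2 = 2, 2.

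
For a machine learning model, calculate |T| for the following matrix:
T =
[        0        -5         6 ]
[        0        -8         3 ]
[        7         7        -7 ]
det(T) = 231

Expand along row 0 (cofactor expansion): det(T) = a*(e*i - f*h) - b*(d*i - f*g) + c*(d*h - e*g), where the 3×3 is [[a, b, c], [d, e, f], [g, h, i]].
Minor M_00 = (-8)*(-7) - (3)*(7) = 56 - 21 = 35.
Minor M_01 = (0)*(-7) - (3)*(7) = 0 - 21 = -21.
Minor M_02 = (0)*(7) - (-8)*(7) = 0 + 56 = 56.
det(T) = (0)*(35) - (-5)*(-21) + (6)*(56) = 0 - 105 + 336 = 231.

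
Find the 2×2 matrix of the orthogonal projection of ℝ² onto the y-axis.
[[0, 0], [0, 1]]

The orthogonal projection onto the line spanned by a nonzero vector u = (a, b) has matrix P = (u uᵀ) / (uᵀ u) = (1/(a² + b²)) · [[a², ab], [ab, b²]].
Here u = (0, 1), so a² + b² = 0 + 1 = 1.
P = (1/1) · [[0, 0], [0, 1]] = [[0, 0], [0, 1]].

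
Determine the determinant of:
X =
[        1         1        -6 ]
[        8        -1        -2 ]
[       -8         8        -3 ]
det(X) = -277

Expand along row 0 (cofactor expansion): det(X) = a*(e*i - f*h) - b*(d*i - f*g) + c*(d*h - e*g), where the 3×3 is [[a, b, c], [d, e, f], [g, h, i]].
Minor M_00 = (-1)*(-3) - (-2)*(8) = 3 + 16 = 19.
Minor M_01 = (8)*(-3) - (-2)*(-8) = -24 - 16 = -40.
Minor M_02 = (8)*(8) - (-1)*(-8) = 64 - 8 = 56.
det(X) = (1)*(19) - (1)*(-40) + (-6)*(56) = 19 + 40 - 336 = -277.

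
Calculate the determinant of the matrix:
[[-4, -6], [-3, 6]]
-42

For a 2×2 matrix [[a, b], [c, d]], det = ad - bc
det = (-4)(6) - (-6)(-3) = -24 - 18 = -42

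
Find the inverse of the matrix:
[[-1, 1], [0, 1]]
[[-1, 1], [0, 1]]

For [[a,b],[c,d]], inverse = (1/det)·[[d,-b],[-c,a]]
det = -1·1 - 1·0 = -1
Inverse = (1/-1)·[[1, -1], [0, -1]]
        = [[-1, 1], [0, 1]]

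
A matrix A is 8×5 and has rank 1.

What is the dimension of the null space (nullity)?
4

The rank-nullity theorem for an m×n matrix states:
rank(A) + nullity(A) = n (the number of columns).
Here n = 5 and rank(A) = 1, so nullity(A) = 5 - 1 = 4.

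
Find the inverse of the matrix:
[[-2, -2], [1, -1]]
[[-1/4, 1/2], [-1/4, -1/2]]

For [[a,b],[c,d]], inverse = (1/det)·[[d,-b],[-c,a]]
det = -2·-1 - -2·1 = 4
Inverse = (1/4)·[[-1, 2], [-1, -2]]
        = [[-1/4, 1/2], [-1/4, -1/2]]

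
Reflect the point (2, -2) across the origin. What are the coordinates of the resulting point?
(-2, 2)

Reflection across origin: (2, -2) → (-2, 2)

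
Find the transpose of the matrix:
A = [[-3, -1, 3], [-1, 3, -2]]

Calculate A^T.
[[-3, -1], [-1, 3], [3, -2]]

The transpose sends entry (i,j) to (j,i); rows become columns.
Row 0 of A: [-3, -1, 3] -> column 0 of A^T.
Row 1 of A: [-1, 3, -2] -> column 1 of A^T.
A^T = [[-3, -1], [-1, 3], [3, -2]]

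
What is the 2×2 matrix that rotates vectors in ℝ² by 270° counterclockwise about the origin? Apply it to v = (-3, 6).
R = [[0, 1], [-1, 0]]; R·v = (6, 3)

A counterclockwise rotation by angle θ in ℝ² has matrix R(θ) = [[cos θ, -sin θ], [sin θ, cos θ]].
For θ = 270°: cos θ = 0, sin θ = -1.
R(270°) = [[0, 1], [-1, 0]].
R·v = [0·-3 + (1)·6, -1·-3 + 0·6] = (6, 3).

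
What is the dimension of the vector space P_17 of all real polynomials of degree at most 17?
Dimension = 18

A polynomial of degree at most 17 can be written as a₀ + a₁x + a₂x² + … + a_17x^17, with 18 free coefficients a₀, …, a_17.
The set {1, x, x², …, x^17} is a basis: it spans P_17 (every such polynomial is a linear combination of these) and is linearly independent (a polynomial is zero iff all its coefficients are zero).
Therefore dim(P_17) = 17 + 1 = 18.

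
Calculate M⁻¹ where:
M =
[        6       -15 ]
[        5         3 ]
det(M) = 93
M⁻¹ =
[     1/31      5/31 ]
[    -5/93      2/31 ]

For a 2×2 matrix M = [[a, b], [c, d]] with det(M) ≠ 0, M⁻¹ = (1/det(M)) * [[d, -b], [-c, a]].
det(M) = (6)*(3) - (-15)*(5) = 18 + 75 = 93.
M⁻¹ = (1/93) * [[3, 15], [-5, 6]].
Dividing each entry by 93 and reducing:
M⁻¹ =
[     1/31      5/31 ]
[    -5/93      2/31 ]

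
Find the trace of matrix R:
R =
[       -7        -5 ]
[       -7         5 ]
tr(R) = -7 + 5 = -2

The trace of a square matrix is the sum of its diagonal entries.
Diagonal entries of R: R[0][0] = -7, R[1][1] = 5.
tr(R) = -7 + 5 = -2.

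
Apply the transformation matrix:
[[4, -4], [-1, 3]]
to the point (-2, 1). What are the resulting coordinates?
(-12, 5)

Matrix multiplication:
[[4, -4], [-1, 3]] × [-2, 1]ᵀ
= [4×-2 + -4×1, -1×-2 + 3×1]ᵀ
= [-12.0000, 5.0000]ᵀ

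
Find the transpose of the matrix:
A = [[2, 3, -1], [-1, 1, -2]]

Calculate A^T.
[[2, -1], [3, 1], [-1, -2]]

The transpose sends entry (i,j) to (j,i); rows become columns.
Row 0 of A: [2, 3, -1] -> column 0 of A^T.
Row 1 of A: [-1, 1, -2] -> column 1 of A^T.
A^T = [[2, -1], [3, 1], [-1, -2]]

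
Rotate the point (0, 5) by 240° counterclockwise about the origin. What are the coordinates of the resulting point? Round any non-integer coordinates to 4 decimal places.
(4.3301, -2.5000)

Rotation matrix R(θ) = [[cos θ, -sin θ], [sin θ, cos θ]]; for θ = 240°:
R = [[-1/2, √3/2], [-√3/2, -1/2]]
Result: R × [0, 5]ᵀ = [-1/2·0 + (√3/2)·5, -√3/2·0 + (-1/2)·5]ᵀ = (4.3301, -2.5000)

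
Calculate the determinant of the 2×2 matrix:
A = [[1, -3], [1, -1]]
2

For A = [[a, b], [c, d]], det(A) = a*d - b*c.
det(A) = (1)*(-1) - (-3)*(1) = -1 - -3 = 2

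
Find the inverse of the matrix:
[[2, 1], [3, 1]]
[[-1, 1], [3, -2]]

For [[a,b],[c,d]], inverse = (1/det)·[[d,-b],[-c,a]]
det = 2·1 - 1·3 = -1
Inverse = (1/-1)·[[1, -1], [-3, 2]]
        = [[-1, 1], [3, -2]]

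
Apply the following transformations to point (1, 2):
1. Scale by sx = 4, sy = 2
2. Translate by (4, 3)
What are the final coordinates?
(8, 7)

Step 1: Scale (1, 2) by (sx, sy) = (4, 2) → (4, 4)
Step 2: Translate by (4, 3) → (8, 7)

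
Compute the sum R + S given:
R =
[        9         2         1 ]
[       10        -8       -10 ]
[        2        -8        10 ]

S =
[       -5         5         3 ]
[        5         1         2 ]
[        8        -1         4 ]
R + S =
[        4         7         4 ]
[       15        -7        -8 ]
[       10        -9        14 ]

Matrix addition is elementwise: (R+S)[i][j] = R[i][j] + S[i][j].
  (R+S)[0][0] = (9) + (-5) = 4
  (R+S)[0][1] = (2) + (5) = 7
  (R+S)[0][2] = (1) + (3) = 4
  (R+S)[1][0] = (10) + (5) = 15
  (R+S)[1][1] = (-8) + (1) = -7
  (R+S)[1][2] = (-10) + (2) = -8
  (R+S)[2][0] = (2) + (8) = 10
  (R+S)[2][1] = (-8) + (-1) = -9
  (R+S)[2][2] = (10) + (4) = 14
R + S =
[        4         7         4 ]
[       15        -7        -8 ]
[       10        -9        14 ]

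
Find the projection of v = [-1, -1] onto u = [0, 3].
[0, -1]

The projection of v onto u is proj_u(v) = ((v·u) / (u·u)) · u.
v·u = (-1)*(0) + (-1)*(3) = -3.
u·u = (0)*(0) + (3)*(3) = 9.
coefficient = -3 / 9 = -1/3.
proj_u(v) = -1/3 · [0, 3] = [0, -1].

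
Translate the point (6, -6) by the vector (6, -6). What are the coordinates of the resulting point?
(12, -12)

Translation by (6, -6):
x' = 6 + 6 = 12
y' = -6 + -6 = -12
Homogeneous matrix: [[1, 0, 6], [0, 1, -6], [0, 0, 1]]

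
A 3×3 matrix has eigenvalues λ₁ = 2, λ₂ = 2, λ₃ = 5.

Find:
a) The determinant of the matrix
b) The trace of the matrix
det = 20, trace = 9

Two standard eigenvalue identities:
- det(A) equals the product of the eigenvalues (counted with multiplicity).
- trace(A) equals the sum of the eigenvalues.
det(A) = (2)*(2)*(5) = 20.
trace(A) = 2 + 2 + 5 = 9.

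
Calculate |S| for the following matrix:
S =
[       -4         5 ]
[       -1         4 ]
det(S) = -11

For a 2×2 matrix [[a, b], [c, d]], det = a*d - b*c.
det(S) = (-4)*(4) - (5)*(-1) = -16 + 5 = -11.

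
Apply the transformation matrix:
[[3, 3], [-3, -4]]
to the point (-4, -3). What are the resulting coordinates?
(-21, 24)

Matrix multiplication:
[[3, 3], [-3, -4]] × [-4, -3]ᵀ
= [3×-4 + 3×-3, -3×-4 + -4×-3]ᵀ
= [-21.0000, 24.0000]ᵀ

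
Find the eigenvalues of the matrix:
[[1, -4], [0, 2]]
λ = 1 and λ = 2

Characteristic equation: det(A - λI) = 0
λ² - (trace)λ + (det) = 0
λ² - (3)λ + (2) = 0
λ² - 3λ + 2 = 0
Solving: λ = 1, 2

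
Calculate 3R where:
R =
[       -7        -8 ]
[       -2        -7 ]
3R =
[      -21       -24 ]
[       -6       -21 ]

Scalar multiplication is elementwise: (3R)[i][j] = 3 * R[i][j].
  (3R)[0][0] = 3 * (-7) = -21
  (3R)[0][1] = 3 * (-8) = -24
  (3R)[1][0] = 3 * (-2) = -6
  (3R)[1][1] = 3 * (-7) = -21
3R =
[      -21       -24 ]
[       -6       -21 ]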